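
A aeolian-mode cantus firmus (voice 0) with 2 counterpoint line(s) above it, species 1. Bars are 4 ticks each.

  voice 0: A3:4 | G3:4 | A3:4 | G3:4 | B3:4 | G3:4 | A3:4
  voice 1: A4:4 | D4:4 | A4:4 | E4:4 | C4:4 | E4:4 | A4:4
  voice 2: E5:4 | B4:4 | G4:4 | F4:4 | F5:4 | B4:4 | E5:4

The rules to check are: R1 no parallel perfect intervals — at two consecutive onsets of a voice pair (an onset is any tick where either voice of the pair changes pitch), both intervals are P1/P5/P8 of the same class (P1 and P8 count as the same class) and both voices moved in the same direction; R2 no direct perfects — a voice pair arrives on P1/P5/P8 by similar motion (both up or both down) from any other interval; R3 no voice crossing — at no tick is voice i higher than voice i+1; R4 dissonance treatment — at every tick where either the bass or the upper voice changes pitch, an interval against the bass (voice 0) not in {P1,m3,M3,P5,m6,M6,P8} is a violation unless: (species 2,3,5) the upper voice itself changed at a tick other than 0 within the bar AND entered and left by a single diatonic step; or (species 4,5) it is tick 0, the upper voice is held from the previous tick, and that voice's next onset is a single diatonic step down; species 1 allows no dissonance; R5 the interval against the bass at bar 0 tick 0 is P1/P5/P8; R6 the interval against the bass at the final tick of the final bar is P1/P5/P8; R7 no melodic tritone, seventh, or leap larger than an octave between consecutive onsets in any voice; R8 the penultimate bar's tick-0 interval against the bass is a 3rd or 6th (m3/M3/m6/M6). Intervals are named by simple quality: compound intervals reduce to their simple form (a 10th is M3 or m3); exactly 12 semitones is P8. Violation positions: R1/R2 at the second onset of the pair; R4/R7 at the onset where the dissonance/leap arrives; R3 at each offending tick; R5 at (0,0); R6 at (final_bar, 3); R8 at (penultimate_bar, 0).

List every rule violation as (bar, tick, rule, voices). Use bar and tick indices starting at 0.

bar 0: v0=A3 v1=A4 v2=E5 downbeat P5
bar 1: v0=G3 v1=D4 v2=B4 downbeat M3
bar 2: v0=A3 v1=A4 v2=G4 downbeat m7
bar 3: v0=G3 v1=E4 v2=F4 downbeat m7
bar 4: v0=B3 v1=C4 v2=F5 downbeat TT
bar 5: v0=G3 v1=E4 v2=B4 downbeat M3
bar 6: v0=A3 v1=A4 v2=E5 downbeat P5
  -> R2 @ bar 1 tick 0 v(0, 1): A3/A4 P8 -> G3/D4 P5 similar
  -> R2 @ bar 2 tick 0 v(0, 1): G3/D4 P5 -> A3/A4 P8 similar
  -> R3 @ bar 2 tick 0 v(1, 2): A4 above G4
  -> R4 @ bar 2 tick 0 v(0, 2): A3/G4 m7 untreated
  -> R3 @ bar 2 tick 1 v(1, 2): A4 above G4
  -> R3 @ bar 2 tick 2 v(1, 2): A4 above G4
  -> R3 @ bar 2 tick 3 v(1, 2): A4 above G4
  -> R4 @ bar 3 tick 0 v(0, 2): G3/F4 m7 untreated
  -> R4 @ bar 4 tick 0 v(0, 1): B3/C4 m2 untreated
  -> R4 @ bar 4 tick 0 v(0, 2): B3/F5 TT untreated
  -> R7 @ bar 5 tick 0 v(2,): F5->B4 leap 6st
  -> R1 @ bar 6 tick 0 v(1, 2): E4/B4 P5 -> A4/E5 P5 similar
  -> R2 @ bar 6 tick 0 v(0, 1): G3/E4 M6 -> A3/A4 P8 similar
  -> R2 @ bar 6 tick 0 v(0, 2): G3/B4 M3 -> A3/E5 P5 similar

(1, 0, R2, (0, 1))
(2, 0, R2, (0, 1))
(2, 0, R3, (1, 2))
(2, 0, R4, (0, 2))
(2, 1, R3, (1, 2))
(2, 2, R3, (1, 2))
(2, 3, R3, (1, 2))
(3, 0, R4, (0, 2))
(4, 0, R4, (0, 1))
(4, 0, R4, (0, 2))
(5, 0, R7, (2,))
(6, 0, R1, (1, 2))
(6, 0, R2, (0, 1))
(6, 0, R2, (0, 2))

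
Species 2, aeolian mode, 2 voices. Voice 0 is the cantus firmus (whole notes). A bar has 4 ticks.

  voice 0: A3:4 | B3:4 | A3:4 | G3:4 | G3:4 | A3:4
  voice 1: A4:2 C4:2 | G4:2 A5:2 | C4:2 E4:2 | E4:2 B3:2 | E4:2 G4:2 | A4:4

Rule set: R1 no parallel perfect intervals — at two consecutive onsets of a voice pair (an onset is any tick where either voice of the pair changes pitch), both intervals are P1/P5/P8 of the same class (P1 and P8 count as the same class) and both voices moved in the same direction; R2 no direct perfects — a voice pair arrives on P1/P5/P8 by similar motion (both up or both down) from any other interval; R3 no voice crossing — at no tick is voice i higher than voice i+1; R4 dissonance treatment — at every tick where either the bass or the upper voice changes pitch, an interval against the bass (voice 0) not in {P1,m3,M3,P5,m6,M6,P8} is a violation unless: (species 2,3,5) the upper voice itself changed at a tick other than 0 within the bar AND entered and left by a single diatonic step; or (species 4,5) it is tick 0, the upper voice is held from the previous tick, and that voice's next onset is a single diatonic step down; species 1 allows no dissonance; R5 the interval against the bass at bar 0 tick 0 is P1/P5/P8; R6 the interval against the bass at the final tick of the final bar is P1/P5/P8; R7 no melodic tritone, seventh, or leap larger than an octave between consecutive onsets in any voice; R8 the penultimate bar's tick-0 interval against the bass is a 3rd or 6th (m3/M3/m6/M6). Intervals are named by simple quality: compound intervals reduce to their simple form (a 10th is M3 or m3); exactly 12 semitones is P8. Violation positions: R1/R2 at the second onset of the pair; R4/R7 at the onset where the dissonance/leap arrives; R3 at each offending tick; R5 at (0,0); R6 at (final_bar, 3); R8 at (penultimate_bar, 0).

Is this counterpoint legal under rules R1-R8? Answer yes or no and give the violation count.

bar 0: v0=A3 v1=A4 (P8)
bar 1: v0=B3 v1=G4 (m6)
bar 2: v0=A3 v1=C4 (m3)
bar 3: v0=G3 v1=E4 (M6)
bar 4: v0=G3 v1=E4 (M6)
bar 5: v0=A3 v1=A4 (P8)
  R4 @ bar1.2: B3/A5 m7 untreated
  R7 @ bar1.2: G4->A5 leap 14st
  R7 @ bar2.0: A5->C4 leap 21st
  R1 @ bar5.0: G3/G4 P8 -> A3/A4 P8 similar

No (4 violations)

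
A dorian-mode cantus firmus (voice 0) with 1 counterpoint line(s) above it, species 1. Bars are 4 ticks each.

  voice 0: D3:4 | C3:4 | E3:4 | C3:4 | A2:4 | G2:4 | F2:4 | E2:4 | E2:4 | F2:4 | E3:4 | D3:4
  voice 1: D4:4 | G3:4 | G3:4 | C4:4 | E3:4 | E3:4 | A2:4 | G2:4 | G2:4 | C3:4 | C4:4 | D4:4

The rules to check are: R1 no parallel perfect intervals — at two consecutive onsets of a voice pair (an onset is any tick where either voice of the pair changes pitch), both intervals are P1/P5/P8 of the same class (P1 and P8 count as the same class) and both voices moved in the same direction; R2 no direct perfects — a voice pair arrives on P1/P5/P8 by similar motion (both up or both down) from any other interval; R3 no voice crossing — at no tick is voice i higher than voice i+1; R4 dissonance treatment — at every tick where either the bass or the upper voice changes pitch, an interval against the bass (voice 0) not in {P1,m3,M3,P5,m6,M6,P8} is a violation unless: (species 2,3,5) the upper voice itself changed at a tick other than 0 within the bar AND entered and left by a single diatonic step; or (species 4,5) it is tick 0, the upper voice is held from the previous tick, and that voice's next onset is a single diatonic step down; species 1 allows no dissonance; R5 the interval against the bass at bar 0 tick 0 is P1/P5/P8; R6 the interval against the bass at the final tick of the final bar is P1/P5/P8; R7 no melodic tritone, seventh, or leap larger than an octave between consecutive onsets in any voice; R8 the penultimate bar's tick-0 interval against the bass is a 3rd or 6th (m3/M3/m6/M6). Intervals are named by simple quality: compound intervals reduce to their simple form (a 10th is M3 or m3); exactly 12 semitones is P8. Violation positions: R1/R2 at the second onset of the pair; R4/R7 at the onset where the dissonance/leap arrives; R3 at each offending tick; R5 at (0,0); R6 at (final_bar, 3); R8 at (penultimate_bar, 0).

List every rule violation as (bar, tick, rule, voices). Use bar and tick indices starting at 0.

(1, 0, R2, (0, 1))
(4, 0, R2, (0, 1))
(9, 0, R2, (0, 1))
(10, 0, R7, (0,))

bar 0: v0=D3 v1=D4 downbeat P8
bar 1: v0=C3 v1=G3 downbeat P5
bar 2: v0=E3 v1=G3 downbeat m3
bar 3: v0=C3 v1=C4 downbeat P8
bar 4: v0=A2 v1=E3 downbeat P5
bar 5: v0=G2 v1=E3 downbeat M6
bar 6: v0=F2 v1=A2 downbeat M3
bar 7: v0=E2 v1=G2 downbeat m3
bar 8: v0=E2 v1=G2 downbeat m3
bar 9: v0=F2 v1=C3 downbeat P5
bar 10: v0=E3 v1=C4 downbeat m6
bar 11: v0=D3 v1=D4 downbeat P8
  -> R2 @ bar 1 tick 0 v(0, 1): D3/D4 P8 -> C3/G3 P5 similar
  -> R2 @ bar 4 tick 0 v(0, 1): C3/C4 P8 -> A2/E3 P5 similar
  -> R2 @ bar 9 tick 0 v(0, 1): E2/G2 m3 -> F2/C3 P5 similar
  -> R7 @ bar 10 tick 0 v(0,): F2->E3 leap 11st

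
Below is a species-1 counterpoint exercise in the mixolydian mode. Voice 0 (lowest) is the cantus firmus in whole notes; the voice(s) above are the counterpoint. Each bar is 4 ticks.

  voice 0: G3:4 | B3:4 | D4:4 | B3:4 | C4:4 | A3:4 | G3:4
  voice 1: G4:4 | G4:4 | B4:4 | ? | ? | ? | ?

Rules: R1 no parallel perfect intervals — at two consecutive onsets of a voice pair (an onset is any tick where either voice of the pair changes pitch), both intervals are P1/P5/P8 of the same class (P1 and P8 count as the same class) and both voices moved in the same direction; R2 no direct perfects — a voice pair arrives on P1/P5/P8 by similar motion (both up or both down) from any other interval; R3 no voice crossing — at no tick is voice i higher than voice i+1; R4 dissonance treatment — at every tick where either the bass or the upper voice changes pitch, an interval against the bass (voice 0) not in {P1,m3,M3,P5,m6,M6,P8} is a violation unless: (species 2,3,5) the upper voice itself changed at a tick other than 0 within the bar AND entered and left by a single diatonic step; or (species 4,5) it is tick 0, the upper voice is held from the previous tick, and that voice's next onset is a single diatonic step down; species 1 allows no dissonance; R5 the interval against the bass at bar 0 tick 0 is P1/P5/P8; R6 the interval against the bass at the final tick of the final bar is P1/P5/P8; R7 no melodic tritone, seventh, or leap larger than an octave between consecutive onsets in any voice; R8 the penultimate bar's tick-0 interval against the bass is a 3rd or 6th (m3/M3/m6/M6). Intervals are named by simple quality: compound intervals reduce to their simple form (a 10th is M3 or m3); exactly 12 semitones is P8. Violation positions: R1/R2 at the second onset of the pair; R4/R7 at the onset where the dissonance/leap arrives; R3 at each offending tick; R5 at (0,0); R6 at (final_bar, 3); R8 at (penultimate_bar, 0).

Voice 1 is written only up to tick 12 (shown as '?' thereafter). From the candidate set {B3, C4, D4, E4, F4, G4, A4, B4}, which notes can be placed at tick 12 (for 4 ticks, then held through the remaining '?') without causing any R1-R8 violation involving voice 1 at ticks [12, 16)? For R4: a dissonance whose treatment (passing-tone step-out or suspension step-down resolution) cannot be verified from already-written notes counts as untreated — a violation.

{B4, D4, G4}

B3: violates R2
C4: violates R4,R7
D4: legal
E4: violates R4
F4: violates R4,R7
G4: legal
A4: violates R4
B4: legal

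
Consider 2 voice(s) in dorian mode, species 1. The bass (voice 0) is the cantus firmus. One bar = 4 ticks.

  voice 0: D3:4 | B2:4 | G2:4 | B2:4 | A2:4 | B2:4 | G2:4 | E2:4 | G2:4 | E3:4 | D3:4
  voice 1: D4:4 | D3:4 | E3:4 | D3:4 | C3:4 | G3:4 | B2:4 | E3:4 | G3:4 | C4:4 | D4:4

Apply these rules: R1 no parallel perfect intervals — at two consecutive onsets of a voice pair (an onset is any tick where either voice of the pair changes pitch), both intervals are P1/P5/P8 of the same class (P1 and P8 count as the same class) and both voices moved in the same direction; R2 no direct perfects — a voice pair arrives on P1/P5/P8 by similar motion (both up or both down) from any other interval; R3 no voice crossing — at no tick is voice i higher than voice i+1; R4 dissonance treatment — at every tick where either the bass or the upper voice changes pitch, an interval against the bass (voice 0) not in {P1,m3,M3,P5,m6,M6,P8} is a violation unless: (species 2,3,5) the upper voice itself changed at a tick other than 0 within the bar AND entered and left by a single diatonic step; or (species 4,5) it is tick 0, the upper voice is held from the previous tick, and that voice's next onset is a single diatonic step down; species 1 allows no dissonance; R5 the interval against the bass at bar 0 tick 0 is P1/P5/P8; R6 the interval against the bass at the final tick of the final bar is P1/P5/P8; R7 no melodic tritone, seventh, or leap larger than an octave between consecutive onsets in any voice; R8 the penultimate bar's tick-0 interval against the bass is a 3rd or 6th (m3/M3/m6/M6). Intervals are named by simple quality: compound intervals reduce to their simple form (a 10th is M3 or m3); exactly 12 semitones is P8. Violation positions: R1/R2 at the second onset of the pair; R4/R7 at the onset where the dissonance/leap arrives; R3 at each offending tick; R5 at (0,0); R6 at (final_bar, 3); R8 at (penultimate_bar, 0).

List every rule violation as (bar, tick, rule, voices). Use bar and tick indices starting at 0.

bar 0: v0=D3 v1=D4 downbeat P8
bar 1: v0=B2 v1=D3 downbeat m3
bar 2: v0=G2 v1=E3 downbeat M6
bar 3: v0=B2 v1=D3 downbeat m3
bar 4: v0=A2 v1=C3 downbeat m3
bar 5: v0=B2 v1=G3 downbeat m6
bar 6: v0=G2 v1=B2 downbeat M3
bar 7: v0=E2 v1=E3 downbeat P8
bar 8: v0=G2 v1=G3 downbeat P8
bar 9: v0=E3 v1=C4 downbeat m6
bar 10: v0=D3 v1=D4 downbeat P8
  -> R1 @ bar 8 tick 0 v(0, 1): E2/E3 P8 -> G2/G3 P8 similar

(8, 0, R1, (0, 1))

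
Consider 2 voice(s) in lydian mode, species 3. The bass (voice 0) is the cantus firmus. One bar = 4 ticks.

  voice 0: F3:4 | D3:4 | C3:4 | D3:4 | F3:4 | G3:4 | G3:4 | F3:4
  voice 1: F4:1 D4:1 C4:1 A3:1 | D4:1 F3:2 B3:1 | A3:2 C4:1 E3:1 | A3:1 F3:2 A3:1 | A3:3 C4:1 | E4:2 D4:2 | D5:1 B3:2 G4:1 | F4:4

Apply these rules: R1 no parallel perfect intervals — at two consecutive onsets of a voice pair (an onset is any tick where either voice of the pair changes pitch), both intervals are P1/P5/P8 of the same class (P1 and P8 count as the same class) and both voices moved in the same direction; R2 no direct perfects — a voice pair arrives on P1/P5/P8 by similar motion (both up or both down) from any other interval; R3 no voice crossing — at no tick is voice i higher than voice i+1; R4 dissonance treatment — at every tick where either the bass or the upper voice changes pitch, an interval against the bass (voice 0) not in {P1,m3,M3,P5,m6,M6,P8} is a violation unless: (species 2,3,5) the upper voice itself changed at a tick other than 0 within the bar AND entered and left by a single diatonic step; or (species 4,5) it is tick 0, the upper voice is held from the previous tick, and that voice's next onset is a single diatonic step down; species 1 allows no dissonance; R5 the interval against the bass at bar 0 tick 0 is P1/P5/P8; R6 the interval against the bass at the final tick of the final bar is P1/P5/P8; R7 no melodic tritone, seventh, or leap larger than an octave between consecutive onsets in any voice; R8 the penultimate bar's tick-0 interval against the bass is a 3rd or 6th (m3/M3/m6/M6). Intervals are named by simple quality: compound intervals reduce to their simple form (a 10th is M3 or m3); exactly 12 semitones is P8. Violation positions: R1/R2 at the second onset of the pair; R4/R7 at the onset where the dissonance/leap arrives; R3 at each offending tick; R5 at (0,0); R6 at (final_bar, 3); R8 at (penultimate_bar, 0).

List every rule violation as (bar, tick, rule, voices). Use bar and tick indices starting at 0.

(1, 3, R7, (1,))
(3, 0, R2, (0, 1))
(6, 0, R8, (0, 1))
(6, 1, R7, (1,))
(7, 0, R1, (0, 1))

bar 0: v0=F3 v1=F4 downbeat P8
bar 1: v0=D3 v1=D4 downbeat P8
bar 2: v0=C3 v1=A3 downbeat M6
bar 3: v0=D3 v1=A3 downbeat P5
bar 4: v0=F3 v1=A3 downbeat M3
bar 5: v0=G3 v1=E4 downbeat M6
bar 6: v0=G3 v1=D5 downbeat P5
bar 7: v0=F3 v1=F4 downbeat P8
  -> R7 @ bar 1 tick 3 v(1,): F3->B3 leap 6st
  -> R2 @ bar 3 tick 0 v(0, 1): C3/E3 M3 -> D3/A3 P5 similar
  -> R8 @ bar 6 tick 0 v(0, 1): penult P5 not 3rd/6th
  -> R7 @ bar 6 tick 1 v(1,): D5->B3 leap 15st
  -> R1 @ bar 7 tick 0 v(0, 1): G3/G4 P8 -> F3/F4 P8 similar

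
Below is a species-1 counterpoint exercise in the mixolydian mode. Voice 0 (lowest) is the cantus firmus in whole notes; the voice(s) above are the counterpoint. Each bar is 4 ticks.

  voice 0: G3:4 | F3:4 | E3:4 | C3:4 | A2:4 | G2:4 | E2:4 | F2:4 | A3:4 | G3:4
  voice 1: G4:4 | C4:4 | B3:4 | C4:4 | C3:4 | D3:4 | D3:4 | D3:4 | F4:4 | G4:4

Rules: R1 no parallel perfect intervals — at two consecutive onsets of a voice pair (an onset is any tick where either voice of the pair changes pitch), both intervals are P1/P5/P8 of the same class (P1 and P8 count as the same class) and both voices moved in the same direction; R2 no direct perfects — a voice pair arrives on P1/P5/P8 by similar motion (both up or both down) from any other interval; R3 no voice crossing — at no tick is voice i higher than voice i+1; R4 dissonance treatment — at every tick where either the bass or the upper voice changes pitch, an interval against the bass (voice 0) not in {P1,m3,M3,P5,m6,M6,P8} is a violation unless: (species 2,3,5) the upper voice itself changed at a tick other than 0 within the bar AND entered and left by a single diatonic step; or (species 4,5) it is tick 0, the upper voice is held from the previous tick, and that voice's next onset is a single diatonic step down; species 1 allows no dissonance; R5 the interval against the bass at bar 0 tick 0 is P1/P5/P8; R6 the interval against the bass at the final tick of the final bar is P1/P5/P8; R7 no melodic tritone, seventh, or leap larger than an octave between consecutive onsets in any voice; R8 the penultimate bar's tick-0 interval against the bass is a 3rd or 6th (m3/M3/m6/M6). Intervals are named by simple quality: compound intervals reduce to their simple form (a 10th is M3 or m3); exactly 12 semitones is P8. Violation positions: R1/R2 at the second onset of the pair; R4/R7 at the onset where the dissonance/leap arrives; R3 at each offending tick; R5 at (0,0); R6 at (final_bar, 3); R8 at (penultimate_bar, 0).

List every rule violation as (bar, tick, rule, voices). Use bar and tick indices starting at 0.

(1, 0, R2, (0, 1))
(2, 0, R1, (0, 1))
(6, 0, R4, (0, 1))
(8, 0, R7, (0,))
(8, 0, R7, (1,))

bar 0: v0=G3 v1=G4 downbeat P8
bar 1: v0=F3 v1=C4 downbeat P5
bar 2: v0=E3 v1=B3 downbeat P5
bar 3: v0=C3 v1=C4 downbeat P8
bar 4: v0=A2 v1=C3 downbeat m3
bar 5: v0=G2 v1=D3 downbeat P5
bar 6: v0=E2 v1=D3 downbeat m7
bar 7: v0=F2 v1=D3 downbeat M6
bar 8: v0=A3 v1=F4 downbeat m6
bar 9: v0=G3 v1=G4 downbeat P8
  -> R2 @ bar 1 tick 0 v(0, 1): G3/G4 P8 -> F3/C4 P5 similar
  -> R1 @ bar 2 tick 0 v(0, 1): F3/C4 P5 -> E3/B3 P5 similar
  -> R4 @ bar 6 tick 0 v(0, 1): E2/D3 m7 untreated
  -> R7 @ bar 8 tick 0 v(0,): F2->A3 leap 16st
  -> R7 @ bar 8 tick 0 v(1,): D3->F4 leap 15st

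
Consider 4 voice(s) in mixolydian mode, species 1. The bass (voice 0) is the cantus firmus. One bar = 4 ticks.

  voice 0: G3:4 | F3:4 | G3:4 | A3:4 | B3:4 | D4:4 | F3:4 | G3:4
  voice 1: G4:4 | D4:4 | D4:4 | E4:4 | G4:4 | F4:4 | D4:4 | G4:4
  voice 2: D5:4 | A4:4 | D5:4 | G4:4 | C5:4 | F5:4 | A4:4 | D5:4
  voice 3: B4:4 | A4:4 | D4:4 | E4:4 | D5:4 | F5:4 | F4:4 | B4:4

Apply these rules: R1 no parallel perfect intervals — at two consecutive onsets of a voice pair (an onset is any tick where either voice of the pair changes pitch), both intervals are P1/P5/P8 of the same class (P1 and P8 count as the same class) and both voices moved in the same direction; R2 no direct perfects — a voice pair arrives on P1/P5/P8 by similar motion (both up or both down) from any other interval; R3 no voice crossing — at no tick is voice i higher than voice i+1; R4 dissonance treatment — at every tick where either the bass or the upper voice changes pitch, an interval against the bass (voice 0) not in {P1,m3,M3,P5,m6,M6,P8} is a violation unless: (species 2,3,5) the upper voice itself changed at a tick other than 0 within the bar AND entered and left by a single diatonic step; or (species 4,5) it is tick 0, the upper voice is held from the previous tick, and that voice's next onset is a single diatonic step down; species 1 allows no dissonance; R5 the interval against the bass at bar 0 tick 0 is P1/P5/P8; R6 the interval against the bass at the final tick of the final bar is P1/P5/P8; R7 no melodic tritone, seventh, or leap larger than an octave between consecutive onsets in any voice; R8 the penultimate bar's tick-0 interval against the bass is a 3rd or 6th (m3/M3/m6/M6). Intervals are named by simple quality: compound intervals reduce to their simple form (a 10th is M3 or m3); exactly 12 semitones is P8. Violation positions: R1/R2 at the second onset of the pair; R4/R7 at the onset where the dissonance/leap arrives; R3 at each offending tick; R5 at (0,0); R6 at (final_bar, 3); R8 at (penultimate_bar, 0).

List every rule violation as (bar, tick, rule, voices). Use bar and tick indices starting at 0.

(0, 0, R3, (2, 3))
(0, 0, R5, (0, 3))
(0, 1, R3, (2, 3))
(0, 2, R3, (2, 3))
(0, 3, R3, (2, 3))
(1, 0, R1, (1, 2))
(1, 0, R2, (1, 3))
(1, 0, R2, (2, 3))
(2, 0, R2, (0, 2))
(2, 0, R3, (2, 3))
(2, 1, R3, (2, 3))
(2, 2, R3, (2, 3))
(2, 3, R3, (2, 3))
(3, 0, R1, (0, 1))
(3, 0, R1, (0, 3))
(3, 0, R1, (1, 3))
(3, 0, R3, (2, 3))
(3, 0, R4, (0, 2))
(3, 1, R3, (2, 3))
(3, 2, R3, (2, 3))
(3, 3, R3, (2, 3))
(4, 0, R2, (1, 3))
(4, 0, R4, (0, 2))
(4, 0, R7, (3,))
(5, 0, R2, (2, 3))
(6, 0, R2, (0, 3))
(6, 0, R2, (1, 2))
(6, 0, R3, (2, 3))
(6, 0, R8, (0, 3))
(6, 1, R3, (2, 3))
(6, 2, R3, (2, 3))
(6, 3, R3, (2, 3))
(7, 0, R1, (1, 2))
(7, 0, R2, (0, 1))
(7, 0, R2, (0, 2))
(7, 0, R3, (2, 3))
(7, 0, R7, (3,))
(7, 1, R3, (2, 3))
(7, 2, R3, (2, 3))
(7, 3, R3, (2, 3))
(7, 3, R6, (0, 3))

bar 0: v0=G3 v1=G4 v2=D5 v3=B4 downbeat M3
bar 1: v0=F3 v1=D4 v2=A4 v3=A4 downbeat M3
bar 2: v0=G3 v1=D4 v2=D5 v3=D4 downbeat P5
bar 3: v0=A3 v1=E4 v2=G4 v3=E4 downbeat P5
bar 4: v0=B3 v1=G4 v2=C5 v3=D5 downbeat m3
bar 5: v0=D4 v1=F4 v2=F5 v3=F5 downbeat m3
bar 6: v0=F3 v1=D4 v2=A4 v3=F4 downbeat P8
bar 7: v0=G3 v1=G4 v2=D5 v3=B4 downbeat M3
  -> R3 @ bar 0 tick 0 v(2, 3): D5 above B4
  -> R5 @ bar 0 tick 0 v(0, 3): opens on M3
  -> R3 @ bar 0 tick 1 v(2, 3): D5 above B4
  -> R3 @ bar 0 tick 2 v(2, 3): D5 above B4
  -> R3 @ bar 0 tick 3 v(2, 3): D5 above B4
  -> R1 @ bar 1 tick 0 v(1, 2): G4/D5 P5 -> D4/A4 P5 similar
  -> R2 @ bar 1 tick 0 v(1, 3): G4/B4 M3 -> D4/A4 P5 similar
  -> R2 @ bar 1 tick 0 v(2, 3): D5/B4 m3 -> A4/A4 P1 similar
  -> R2 @ bar 2 tick 0 v(0, 2): F3/A4 M3 -> G3/D5 P5 similar
  -> R3 @ bar 2 tick 0 v(2, 3): D5 above D4
  -> R3 @ bar 2 tick 1 v(2, 3): D5 above D4
  -> R3 @ bar 2 tick 2 v(2, 3): D5 above D4
  -> R3 @ bar 2 tick 3 v(2, 3): D5 above D4
  -> R1 @ bar 3 tick 0 v(0, 1): G3/D4 P5 -> A3/E4 P5 similar
  -> R1 @ bar 3 tick 0 v(0, 3): G3/D4 P5 -> A3/E4 P5 similar
  -> R1 @ bar 3 tick 0 v(1, 3): D4/D4 P1 -> E4/E4 P1 similar
  -> R3 @ bar 3 tick 0 v(2, 3): G4 above E4
  -> R4 @ bar 3 tick 0 v(0, 2): A3/G4 m7 untreated
  -> R3 @ bar 3 tick 1 v(2, 3): G4 above E4
  -> R3 @ bar 3 tick 2 v(2, 3): G4 above E4
  -> R3 @ bar 3 tick 3 v(2, 3): G4 above E4
  -> R2 @ bar 4 tick 0 v(1, 3): E4/E4 P1 -> G4/D5 P5 similar
  -> R4 @ bar 4 tick 0 v(0, 2): B3/C5 m2 untreated
  -> R7 @ bar 4 tick 0 v(3,): E4->D5 leap 10st
  -> R2 @ bar 5 tick 0 v(2, 3): C5/D5 M2 -> F5/F5 P1 similar
  -> R2 @ bar 6 tick 0 v(0, 3): D4/F5 m3 -> F3/F4 P8 similar
  -> R2 @ bar 6 tick 0 v(1, 2): F4/F5 P8 -> D4/A4 P5 similar
  -> R3 @ bar 6 tick 0 v(2, 3): A4 above F4
  -> R8 @ bar 6 tick 0 v(0, 3): penult P8 not 3rd/6th
  -> R3 @ bar 6 tick 1 v(2, 3): A4 above F4
  -> R3 @ bar 6 tick 2 v(2, 3): A4 above F4
  -> R3 @ bar 6 tick 3 v(2, 3): A4 above F4
  -> R1 @ bar 7 tick 0 v(1, 2): D4/A4 P5 -> G4/D5 P5 similar
  -> R2 @ bar 7 tick 0 v(0, 1): F3/D4 M6 -> G3/G4 P8 similar
  -> R2 @ bar 7 tick 0 v(0, 2): F3/A4 M3 -> G3/D5 P5 similar
  -> R3 @ bar 7 tick 0 v(2, 3): D5 above B4
  -> R7 @ bar 7 tick 0 v(3,): F4->B4 leap 6st
  -> R3 @ bar 7 tick 1 v(2, 3): D5 above B4
  -> R3 @ bar 7 tick 2 v(2, 3): D5 above B4
  -> R3 @ bar 7 tick 3 v(2, 3): D5 above B4
  -> R6 @ bar 7 tick 3 v(0, 3): closes on M3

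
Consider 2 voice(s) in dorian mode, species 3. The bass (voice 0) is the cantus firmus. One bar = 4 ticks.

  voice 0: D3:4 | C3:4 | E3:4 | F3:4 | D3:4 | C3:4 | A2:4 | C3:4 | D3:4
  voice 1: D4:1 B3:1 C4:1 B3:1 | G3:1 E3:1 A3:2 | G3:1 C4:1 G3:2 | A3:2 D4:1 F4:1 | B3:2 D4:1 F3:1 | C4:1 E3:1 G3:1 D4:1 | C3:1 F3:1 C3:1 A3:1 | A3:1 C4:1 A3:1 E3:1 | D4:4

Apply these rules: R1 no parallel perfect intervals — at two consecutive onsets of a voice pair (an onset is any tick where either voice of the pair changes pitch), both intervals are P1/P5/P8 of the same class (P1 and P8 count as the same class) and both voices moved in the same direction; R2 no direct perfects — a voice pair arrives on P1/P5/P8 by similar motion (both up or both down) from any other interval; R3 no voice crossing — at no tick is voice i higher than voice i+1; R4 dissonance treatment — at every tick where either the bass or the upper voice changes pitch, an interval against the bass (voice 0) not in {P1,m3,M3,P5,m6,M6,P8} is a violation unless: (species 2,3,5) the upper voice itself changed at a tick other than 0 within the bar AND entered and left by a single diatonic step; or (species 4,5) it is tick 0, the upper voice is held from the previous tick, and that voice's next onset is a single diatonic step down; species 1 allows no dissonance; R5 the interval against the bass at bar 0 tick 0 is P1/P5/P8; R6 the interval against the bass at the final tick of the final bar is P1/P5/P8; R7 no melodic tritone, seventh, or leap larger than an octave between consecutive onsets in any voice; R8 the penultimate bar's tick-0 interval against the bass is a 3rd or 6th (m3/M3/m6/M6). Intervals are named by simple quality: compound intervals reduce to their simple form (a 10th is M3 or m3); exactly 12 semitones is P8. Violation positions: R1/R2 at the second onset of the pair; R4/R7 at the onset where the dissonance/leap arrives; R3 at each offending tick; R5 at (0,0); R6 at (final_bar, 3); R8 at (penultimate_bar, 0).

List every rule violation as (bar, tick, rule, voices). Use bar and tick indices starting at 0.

(1, 0, R2, (0, 1))
(4, 0, R7, (1,))
(5, 3, R4, (0, 1))
(6, 0, R7, (1,))
(8, 0, R2, (0, 1))
(8, 0, R7, (1,))

bar 0: v0=D3 v1=D4 downbeat P8
bar 1: v0=C3 v1=G3 downbeat P5
bar 2: v0=E3 v1=G3 downbeat m3
bar 3: v0=F3 v1=A3 downbeat M3
bar 4: v0=D3 v1=B3 downbeat M6
bar 5: v0=C3 v1=C4 downbeat P8
bar 6: v0=A2 v1=C3 downbeat m3
bar 7: v0=C3 v1=A3 downbeat M6
bar 8: v0=D3 v1=D4 downbeat P8
  -> R2 @ bar 1 tick 0 v(0, 1): D3/B3 M6 -> C3/G3 P5 similar
  -> R7 @ bar 4 tick 0 v(1,): F4->B3 leap 6st
  -> R4 @ bar 5 tick 3 v(0, 1): C3/D4 M2 untreated
  -> R7 @ bar 6 tick 0 v(1,): D4->C3 leap 14st
  -> R2 @ bar 8 tick 0 v(0, 1): C3/E3 M3 -> D3/D4 P8 similar
  -> R7 @ bar 8 tick 0 v(1,): E3->D4 leap 10st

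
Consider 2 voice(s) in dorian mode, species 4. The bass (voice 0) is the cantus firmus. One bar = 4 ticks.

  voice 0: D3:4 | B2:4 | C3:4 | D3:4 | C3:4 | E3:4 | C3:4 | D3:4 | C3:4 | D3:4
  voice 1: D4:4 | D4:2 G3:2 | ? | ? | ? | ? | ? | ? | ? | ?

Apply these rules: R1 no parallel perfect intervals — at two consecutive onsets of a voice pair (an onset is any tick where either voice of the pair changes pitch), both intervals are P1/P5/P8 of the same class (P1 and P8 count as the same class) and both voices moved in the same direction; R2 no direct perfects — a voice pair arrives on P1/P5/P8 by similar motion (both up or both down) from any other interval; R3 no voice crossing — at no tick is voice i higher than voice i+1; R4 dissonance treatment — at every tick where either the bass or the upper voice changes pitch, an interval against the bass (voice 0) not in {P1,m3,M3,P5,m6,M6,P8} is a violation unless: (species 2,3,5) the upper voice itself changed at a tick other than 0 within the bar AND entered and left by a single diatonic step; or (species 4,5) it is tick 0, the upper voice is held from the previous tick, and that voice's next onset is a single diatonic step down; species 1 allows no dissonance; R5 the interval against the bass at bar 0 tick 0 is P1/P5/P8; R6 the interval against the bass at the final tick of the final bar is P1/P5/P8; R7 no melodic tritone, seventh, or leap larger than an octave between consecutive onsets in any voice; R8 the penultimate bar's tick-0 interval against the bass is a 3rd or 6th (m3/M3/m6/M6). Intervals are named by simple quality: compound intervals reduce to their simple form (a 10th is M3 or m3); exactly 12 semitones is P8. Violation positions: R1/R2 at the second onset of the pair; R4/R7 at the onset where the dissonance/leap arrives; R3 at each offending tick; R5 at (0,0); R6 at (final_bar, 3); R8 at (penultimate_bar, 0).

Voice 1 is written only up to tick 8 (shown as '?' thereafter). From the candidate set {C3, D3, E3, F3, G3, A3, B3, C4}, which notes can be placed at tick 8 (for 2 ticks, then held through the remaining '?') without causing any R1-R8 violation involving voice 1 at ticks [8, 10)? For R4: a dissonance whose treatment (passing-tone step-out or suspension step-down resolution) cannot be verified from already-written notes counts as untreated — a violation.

{A3, C3, E3, G3}

C3: legal
D3: violates R4
E3: legal
F3: violates R4
G3: legal
A3: legal
B3: violates R4
C4: violates R2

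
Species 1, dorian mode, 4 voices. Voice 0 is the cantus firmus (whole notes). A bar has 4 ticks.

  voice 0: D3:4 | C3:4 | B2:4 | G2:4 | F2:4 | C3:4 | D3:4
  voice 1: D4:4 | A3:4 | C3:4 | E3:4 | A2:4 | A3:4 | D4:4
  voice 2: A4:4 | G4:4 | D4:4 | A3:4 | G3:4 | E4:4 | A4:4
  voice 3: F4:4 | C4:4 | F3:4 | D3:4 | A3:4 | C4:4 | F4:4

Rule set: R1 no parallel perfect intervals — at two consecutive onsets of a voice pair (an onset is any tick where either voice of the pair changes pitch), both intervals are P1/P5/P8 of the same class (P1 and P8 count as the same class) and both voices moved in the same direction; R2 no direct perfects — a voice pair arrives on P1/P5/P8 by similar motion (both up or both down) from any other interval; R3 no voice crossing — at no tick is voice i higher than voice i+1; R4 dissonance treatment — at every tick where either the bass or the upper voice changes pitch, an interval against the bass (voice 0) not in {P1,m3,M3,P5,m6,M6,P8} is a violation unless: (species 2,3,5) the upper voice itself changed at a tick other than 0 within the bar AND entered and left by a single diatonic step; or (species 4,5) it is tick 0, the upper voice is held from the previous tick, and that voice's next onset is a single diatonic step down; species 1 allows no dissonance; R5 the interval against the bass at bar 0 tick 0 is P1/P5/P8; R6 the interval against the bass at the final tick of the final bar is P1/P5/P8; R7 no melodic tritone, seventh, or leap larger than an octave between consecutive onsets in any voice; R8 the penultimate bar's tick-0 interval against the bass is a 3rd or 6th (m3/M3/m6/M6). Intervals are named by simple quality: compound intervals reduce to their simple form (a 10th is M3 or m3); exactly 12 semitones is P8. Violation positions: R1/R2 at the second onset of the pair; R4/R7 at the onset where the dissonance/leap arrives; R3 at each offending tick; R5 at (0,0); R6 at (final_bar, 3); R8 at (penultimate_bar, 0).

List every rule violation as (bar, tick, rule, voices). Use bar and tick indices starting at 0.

bar 0: v0=D3 v1=D4 v2=A4 v3=F4 downbeat m3
bar 1: v0=C3 v1=A3 v2=G4 v3=C4 downbeat P8
bar 2: v0=B2 v1=C3 v2=D4 v3=F3 downbeat TT
bar 3: v0=G2 v1=E3 v2=A3 v3=D3 downbeat P5
bar 4: v0=F2 v1=A2 v2=G3 v3=A3 downbeat M3
bar 5: v0=C3 v1=A3 v2=E4 v3=C4 downbeat P8
bar 6: v0=D3 v1=D4 v2=A4 v3=F4 downbeat m3
  -> R3 @ bar 0 tick 0 v(2, 3): A4 above F4
  -> R5 @ bar 0 tick 0 v(0, 3): opens on m3
  -> R3 @ bar 0 tick 1 v(2, 3): A4 above F4
  -> R3 @ bar 0 tick 2 v(2, 3): A4 above F4
  -> R3 @ bar 0 tick 3 v(2, 3): A4 above F4
  -> R1 @ bar 1 tick 0 v(0, 2): D3/A4 P5 -> C3/G4 P5 similar
  -> R2 @ bar 1 tick 0 v(0, 3): D3/F4 m3 -> C3/C4 P8 similar
  -> R2 @ bar 1 tick 0 v(2, 3): A4/F4 M3 -> G4/C4 P5 similar
  -> R3 @ bar 1 tick 0 v(2, 3): G4 above C4
  -> R3 @ bar 1 tick 1 v(2, 3): G4 above C4
  -> R3 @ bar 1 tick 2 v(2, 3): G4 above C4
  -> R3 @ bar 1 tick 3 v(2, 3): G4 above C4
  -> R3 @ bar 2 tick 0 v(2, 3): D4 above F3
  -> R4 @ bar 2 tick 0 v(0, 1): B2/C3 m2 untreated
  -> R4 @ bar 2 tick 0 v(0, 3): B2/F3 TT untreated
  -> R3 @ bar 2 tick 1 v(2, 3): D4 above F3
  -> R3 @ bar 2 tick 2 v(2, 3): D4 above F3
  -> R3 @ bar 2 tick 3 v(2, 3): D4 above F3
  -> R2 @ bar 3 tick 0 v(0, 3): B2/F3 TT -> G2/D3 P5 similar
  -> R2 @ bar 3 tick 0 v(2, 3): D4/F3 M6 -> A3/D3 P5 similar
  -> R3 @ bar 3 tick 0 v(2, 3): A3 above D3
  -> R4 @ bar 3 tick 0 v(0, 2): G2/A3 M2 untreated
  -> R3 @ bar 3 tick 1 v(2, 3): A3 above D3
  -> R3 @ bar 3 tick 2 v(2, 3): A3 above D3
  -> R3 @ bar 3 tick 3 v(2, 3): A3 above D3
  -> R4 @ bar 4 tick 0 v(0, 2): F2/G3 M2 untreated
  -> R2 @ bar 5 tick 0 v(0, 3): F2/A3 M3 -> C3/C4 P8 similar
  -> R2 @ bar 5 tick 0 v(1, 2): A2/G3 m7 -> A3/E4 P5 similar
  -> R3 @ bar 5 tick 0 v(2, 3): E4 above C4
  -> R8 @ bar 5 tick 0 v(0, 3): penult P8 not 3rd/6th
  -> R3 @ bar 5 tick 1 v(2, 3): E4 above C4
  -> R3 @ bar 5 tick 2 v(2, 3): E4 above C4
  -> R3 @ bar 5 tick 3 v(2, 3): E4 above C4
  -> R1 @ bar 6 tick 0 v(1, 2): A3/E4 P5 -> D4/A4 P5 similar
  -> R2 @ bar 6 tick 0 v(0, 1): C3/A3 M6 -> D3/D4 P8 similar
  -> R2 @ bar 6 tick 0 v(0, 2): C3/E4 M3 -> D3/A4 P5 similar
  -> R3 @ bar 6 tick 0 v(2, 3): A4 above F4
  -> R3 @ bar 6 tick 1 v(2, 3): A4 above F4
  -> R3 @ bar 6 tick 2 v(2, 3): A4 above F4
  -> R3 @ bar 6 tick 3 v(2, 3): A4 above F4
  -> R6 @ bar 6 tick 3 v(0, 3): closes on m3

(0, 0, R3, (2, 3))
(0, 0, R5, (0, 3))
(0, 1, R3, (2, 3))
(0, 2, R3, (2, 3))
(0, 3, R3, (2, 3))
(1, 0, R1, (0, 2))
(1, 0, R2, (0, 3))
(1, 0, R2, (2, 3))
(1, 0, R3, (2, 3))
(1, 1, R3, (2, 3))
(1, 2, R3, (2, 3))
(1, 3, R3, (2, 3))
(2, 0, R3, (2, 3))
(2, 0, R4, (0, 1))
(2, 0, R4, (0, 3))
(2, 1, R3, (2, 3))
(2, 2, R3, (2, 3))
(2, 3, R3, (2, 3))
(3, 0, R2, (0, 3))
(3, 0, R2, (2, 3))
(3, 0, R3, (2, 3))
(3, 0, R4, (0, 2))
(3, 1, R3, (2, 3))
(3, 2, R3, (2, 3))
(3, 3, R3, (2, 3))
(4, 0, R4, (0, 2))
(5, 0, R2, (0, 3))
(5, 0, R2, (1, 2))
(5, 0, R3, (2, 3))
(5, 0, R8, (0, 3))
(5, 1, R3, (2, 3))
(5, 2, R3, (2, 3))
(5, 3, R3, (2, 3))
(6, 0, R1, (1, 2))
(6, 0, R2, (0, 1))
(6, 0, R2, (0, 2))
(6, 0, R3, (2, 3))
(6, 1, R3, (2, 3))
(6, 2, R3, (2, 3))
(6, 3, R3, (2, 3))
(6, 3, R6, (0, 3))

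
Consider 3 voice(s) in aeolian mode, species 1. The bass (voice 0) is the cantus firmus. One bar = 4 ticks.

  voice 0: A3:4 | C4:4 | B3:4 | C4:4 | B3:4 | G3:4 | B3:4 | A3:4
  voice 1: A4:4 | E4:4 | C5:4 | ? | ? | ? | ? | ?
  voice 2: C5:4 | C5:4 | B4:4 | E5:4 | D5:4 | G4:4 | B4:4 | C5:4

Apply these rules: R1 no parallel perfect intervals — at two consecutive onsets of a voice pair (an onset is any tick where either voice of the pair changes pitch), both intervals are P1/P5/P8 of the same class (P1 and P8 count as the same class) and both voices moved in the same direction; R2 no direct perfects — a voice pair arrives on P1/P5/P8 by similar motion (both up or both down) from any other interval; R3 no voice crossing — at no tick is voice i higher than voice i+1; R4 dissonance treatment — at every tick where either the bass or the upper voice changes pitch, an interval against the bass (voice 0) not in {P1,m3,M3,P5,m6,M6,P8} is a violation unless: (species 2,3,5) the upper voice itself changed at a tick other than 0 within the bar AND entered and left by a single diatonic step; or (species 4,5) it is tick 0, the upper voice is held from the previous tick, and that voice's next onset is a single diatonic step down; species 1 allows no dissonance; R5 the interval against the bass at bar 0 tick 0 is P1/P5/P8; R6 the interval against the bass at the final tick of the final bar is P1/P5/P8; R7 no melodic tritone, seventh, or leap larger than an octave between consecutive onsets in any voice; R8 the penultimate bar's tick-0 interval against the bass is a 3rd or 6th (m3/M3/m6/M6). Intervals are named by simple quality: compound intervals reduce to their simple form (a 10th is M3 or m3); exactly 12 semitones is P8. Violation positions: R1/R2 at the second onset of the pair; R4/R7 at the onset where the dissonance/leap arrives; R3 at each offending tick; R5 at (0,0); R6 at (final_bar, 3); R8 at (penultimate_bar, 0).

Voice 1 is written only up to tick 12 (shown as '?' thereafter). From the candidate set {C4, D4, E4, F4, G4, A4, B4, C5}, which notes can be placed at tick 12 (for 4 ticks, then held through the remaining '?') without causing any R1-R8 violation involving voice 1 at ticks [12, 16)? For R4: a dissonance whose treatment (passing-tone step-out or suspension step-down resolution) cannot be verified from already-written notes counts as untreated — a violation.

C4: legal
D4: violates R4,R7
E4: legal
F4: violates R4
G4: legal
A4: legal
B4: violates R4
C5: legal

{A4, C4, C5, E4, G4}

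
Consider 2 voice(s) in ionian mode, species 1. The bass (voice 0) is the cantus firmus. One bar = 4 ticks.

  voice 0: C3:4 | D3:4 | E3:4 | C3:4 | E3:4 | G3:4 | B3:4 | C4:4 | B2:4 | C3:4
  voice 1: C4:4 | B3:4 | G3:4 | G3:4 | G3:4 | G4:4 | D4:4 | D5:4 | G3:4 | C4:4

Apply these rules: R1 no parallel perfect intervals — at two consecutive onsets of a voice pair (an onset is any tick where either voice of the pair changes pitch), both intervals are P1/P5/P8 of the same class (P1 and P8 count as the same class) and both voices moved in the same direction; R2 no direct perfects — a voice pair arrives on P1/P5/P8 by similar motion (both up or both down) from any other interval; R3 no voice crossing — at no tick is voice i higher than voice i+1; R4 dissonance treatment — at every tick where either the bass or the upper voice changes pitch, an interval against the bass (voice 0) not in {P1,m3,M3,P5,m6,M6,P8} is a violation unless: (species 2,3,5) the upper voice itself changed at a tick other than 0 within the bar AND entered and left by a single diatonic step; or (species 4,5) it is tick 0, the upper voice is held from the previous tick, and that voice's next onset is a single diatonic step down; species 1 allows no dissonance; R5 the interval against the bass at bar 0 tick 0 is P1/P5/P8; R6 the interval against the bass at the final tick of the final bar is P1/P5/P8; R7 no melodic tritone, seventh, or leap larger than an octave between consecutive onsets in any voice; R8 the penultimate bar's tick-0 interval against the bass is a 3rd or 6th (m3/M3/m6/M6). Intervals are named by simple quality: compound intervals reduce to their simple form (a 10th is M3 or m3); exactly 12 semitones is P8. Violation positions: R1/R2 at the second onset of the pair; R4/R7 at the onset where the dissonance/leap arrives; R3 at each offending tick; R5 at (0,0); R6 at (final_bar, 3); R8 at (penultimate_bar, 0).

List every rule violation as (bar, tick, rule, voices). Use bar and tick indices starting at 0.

(5, 0, R2, (0, 1))
(7, 0, R4, (0, 1))
(8, 0, R7, (0,))
(8, 0, R7, (1,))
(9, 0, R2, (0, 1))

bar 0: v0=C3 v1=C4 downbeat P8
bar 1: v0=D3 v1=B3 downbeat M6
bar 2: v0=E3 v1=G3 downbeat m3
bar 3: v0=C3 v1=G3 downbeat P5
bar 4: v0=E3 v1=G3 downbeat m3
bar 5: v0=G3 v1=G4 downbeat P8
bar 6: v0=B3 v1=D4 downbeat m3
bar 7: v0=C4 v1=D5 downbeat M2
bar 8: v0=B2 v1=G3 downbeat m6
bar 9: v0=C3 v1=C4 downbeat P8
  -> R2 @ bar 5 tick 0 v(0, 1): E3/G3 m3 -> G3/G4 P8 similar
  -> R4 @ bar 7 tick 0 v(0, 1): C4/D5 M2 untreated
  -> R7 @ bar 8 tick 0 v(0,): C4->B2 leap 13st
  -> R7 @ bar 8 tick 0 v(1,): D5->G3 leap 19st
  -> R2 @ bar 9 tick 0 v(0, 1): B2/G3 m6 -> C3/C4 P8 similar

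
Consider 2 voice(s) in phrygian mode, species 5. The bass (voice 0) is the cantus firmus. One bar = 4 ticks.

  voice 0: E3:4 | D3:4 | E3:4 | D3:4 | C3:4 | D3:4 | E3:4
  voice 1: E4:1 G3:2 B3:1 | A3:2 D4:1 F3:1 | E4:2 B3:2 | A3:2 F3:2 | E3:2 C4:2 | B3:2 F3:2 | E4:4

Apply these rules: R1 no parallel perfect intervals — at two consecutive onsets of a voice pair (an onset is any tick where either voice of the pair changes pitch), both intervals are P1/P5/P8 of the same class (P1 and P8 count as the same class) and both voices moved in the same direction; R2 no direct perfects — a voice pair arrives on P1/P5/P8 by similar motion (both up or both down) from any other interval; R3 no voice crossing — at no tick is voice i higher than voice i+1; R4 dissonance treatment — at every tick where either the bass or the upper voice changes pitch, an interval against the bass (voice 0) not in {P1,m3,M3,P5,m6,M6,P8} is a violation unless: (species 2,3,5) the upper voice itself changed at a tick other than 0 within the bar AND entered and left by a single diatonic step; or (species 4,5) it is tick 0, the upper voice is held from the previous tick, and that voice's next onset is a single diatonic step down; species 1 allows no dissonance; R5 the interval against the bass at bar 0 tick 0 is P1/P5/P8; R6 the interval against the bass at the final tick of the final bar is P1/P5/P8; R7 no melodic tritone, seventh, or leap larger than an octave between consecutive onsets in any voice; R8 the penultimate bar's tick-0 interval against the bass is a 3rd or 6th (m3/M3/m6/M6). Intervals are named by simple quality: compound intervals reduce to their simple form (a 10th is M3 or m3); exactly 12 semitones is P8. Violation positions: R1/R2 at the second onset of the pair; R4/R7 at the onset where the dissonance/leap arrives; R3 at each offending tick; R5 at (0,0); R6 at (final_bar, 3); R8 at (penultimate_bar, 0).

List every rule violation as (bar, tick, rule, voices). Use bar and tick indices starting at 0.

(1, 0, R1, (0, 1))
(2, 0, R2, (0, 1))
(2, 0, R7, (1,))
(3, 0, R1, (0, 1))
(5, 2, R7, (1,))
(6, 0, R2, (0, 1))
(6, 0, R7, (1,))

bar 0: v0=E3 v1=E4 downbeat P8
bar 1: v0=D3 v1=A3 downbeat P5
bar 2: v0=E3 v1=E4 downbeat P8
bar 3: v0=D3 v1=A3 downbeat P5
bar 4: v0=C3 v1=E3 downbeat M3
bar 5: v0=D3 v1=B3 downbeat M6
bar 6: v0=E3 v1=E4 downbeat P8
  -> R1 @ bar 1 tick 0 v(0, 1): E3/B3 P5 -> D3/A3 P5 similar
  -> R2 @ bar 2 tick 0 v(0, 1): D3/F3 m3 -> E3/E4 P8 similar
  -> R7 @ bar 2 tick 0 v(1,): F3->E4 leap 11st
  -> R1 @ bar 3 tick 0 v(0, 1): E3/B3 P5 -> D3/A3 P5 similar
  -> R7 @ bar 5 tick 2 v(1,): B3->F3 leap 6st
  -> R2 @ bar 6 tick 0 v(0, 1): D3/F3 m3 -> E3/E4 P8 similar
  -> R7 @ bar 6 tick 0 v(1,): F3->E4 leap 11st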